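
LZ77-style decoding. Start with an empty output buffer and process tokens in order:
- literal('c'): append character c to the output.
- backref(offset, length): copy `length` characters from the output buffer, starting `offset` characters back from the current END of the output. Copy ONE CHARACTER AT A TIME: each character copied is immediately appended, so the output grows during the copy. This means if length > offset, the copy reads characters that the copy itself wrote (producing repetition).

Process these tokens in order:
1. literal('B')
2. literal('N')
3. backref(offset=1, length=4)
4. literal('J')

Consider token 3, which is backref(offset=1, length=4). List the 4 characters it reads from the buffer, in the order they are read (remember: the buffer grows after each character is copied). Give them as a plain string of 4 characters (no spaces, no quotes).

Token 1: literal('B'). Output: "B"
Token 2: literal('N'). Output: "BN"
Token 3: backref(off=1, len=4). Buffer before: "BN" (len 2)
  byte 1: read out[1]='N', append. Buffer now: "BNN"
  byte 2: read out[2]='N', append. Buffer now: "BNNN"
  byte 3: read out[3]='N', append. Buffer now: "BNNNN"
  byte 4: read out[4]='N', append. Buffer now: "BNNNNN"

Answer: NNNN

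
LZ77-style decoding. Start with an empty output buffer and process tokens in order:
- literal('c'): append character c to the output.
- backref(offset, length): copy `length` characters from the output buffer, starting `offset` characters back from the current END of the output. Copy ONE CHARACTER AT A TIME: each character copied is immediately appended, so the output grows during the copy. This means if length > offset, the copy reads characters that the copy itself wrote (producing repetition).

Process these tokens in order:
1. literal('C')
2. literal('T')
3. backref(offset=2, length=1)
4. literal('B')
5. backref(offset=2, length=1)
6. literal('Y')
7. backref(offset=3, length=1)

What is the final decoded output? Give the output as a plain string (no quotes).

Answer: CTCBCYB

Derivation:
Token 1: literal('C'). Output: "C"
Token 2: literal('T'). Output: "CT"
Token 3: backref(off=2, len=1). Copied 'C' from pos 0. Output: "CTC"
Token 4: literal('B'). Output: "CTCB"
Token 5: backref(off=2, len=1). Copied 'C' from pos 2. Output: "CTCBC"
Token 6: literal('Y'). Output: "CTCBCY"
Token 7: backref(off=3, len=1). Copied 'B' from pos 3. Output: "CTCBCYB"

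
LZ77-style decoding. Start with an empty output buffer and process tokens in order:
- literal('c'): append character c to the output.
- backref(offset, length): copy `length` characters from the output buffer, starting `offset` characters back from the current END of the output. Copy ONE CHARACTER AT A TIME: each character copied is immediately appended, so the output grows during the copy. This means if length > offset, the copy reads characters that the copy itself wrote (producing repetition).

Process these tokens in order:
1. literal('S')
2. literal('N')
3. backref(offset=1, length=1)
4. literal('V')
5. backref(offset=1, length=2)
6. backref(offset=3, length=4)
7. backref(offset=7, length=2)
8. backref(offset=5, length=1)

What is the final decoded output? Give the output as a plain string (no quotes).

Token 1: literal('S'). Output: "S"
Token 2: literal('N'). Output: "SN"
Token 3: backref(off=1, len=1). Copied 'N' from pos 1. Output: "SNN"
Token 4: literal('V'). Output: "SNNV"
Token 5: backref(off=1, len=2) (overlapping!). Copied 'VV' from pos 3. Output: "SNNVVV"
Token 6: backref(off=3, len=4) (overlapping!). Copied 'VVVV' from pos 3. Output: "SNNVVVVVVV"
Token 7: backref(off=7, len=2). Copied 'VV' from pos 3. Output: "SNNVVVVVVVVV"
Token 8: backref(off=5, len=1). Copied 'V' from pos 7. Output: "SNNVVVVVVVVVV"

Answer: SNNVVVVVVVVVV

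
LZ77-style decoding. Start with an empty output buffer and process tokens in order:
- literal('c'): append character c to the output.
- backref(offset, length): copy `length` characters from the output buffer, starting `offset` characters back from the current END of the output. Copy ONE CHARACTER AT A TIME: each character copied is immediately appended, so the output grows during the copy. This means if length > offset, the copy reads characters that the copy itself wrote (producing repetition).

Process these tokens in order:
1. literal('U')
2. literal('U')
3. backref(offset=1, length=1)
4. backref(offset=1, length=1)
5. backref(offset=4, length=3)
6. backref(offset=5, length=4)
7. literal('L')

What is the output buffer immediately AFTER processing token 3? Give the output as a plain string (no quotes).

Token 1: literal('U'). Output: "U"
Token 2: literal('U'). Output: "UU"
Token 3: backref(off=1, len=1). Copied 'U' from pos 1. Output: "UUU"

Answer: UUU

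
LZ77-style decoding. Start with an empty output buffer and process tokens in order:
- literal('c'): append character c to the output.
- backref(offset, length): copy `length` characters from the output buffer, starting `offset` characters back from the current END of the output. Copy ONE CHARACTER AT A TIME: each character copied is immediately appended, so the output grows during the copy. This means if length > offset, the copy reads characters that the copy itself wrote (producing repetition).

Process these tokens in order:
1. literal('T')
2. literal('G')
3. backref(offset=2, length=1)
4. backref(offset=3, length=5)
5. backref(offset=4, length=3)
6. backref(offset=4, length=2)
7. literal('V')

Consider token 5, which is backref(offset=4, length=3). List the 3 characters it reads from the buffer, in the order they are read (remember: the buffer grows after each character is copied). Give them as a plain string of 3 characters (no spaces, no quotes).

Answer: GTT

Derivation:
Token 1: literal('T'). Output: "T"
Token 2: literal('G'). Output: "TG"
Token 3: backref(off=2, len=1). Copied 'T' from pos 0. Output: "TGT"
Token 4: backref(off=3, len=5) (overlapping!). Copied 'TGTTG' from pos 0. Output: "TGTTGTTG"
Token 5: backref(off=4, len=3). Buffer before: "TGTTGTTG" (len 8)
  byte 1: read out[4]='G', append. Buffer now: "TGTTGTTGG"
  byte 2: read out[5]='T', append. Buffer now: "TGTTGTTGGT"
  byte 3: read out[6]='T', append. Buffer now: "TGTTGTTGGTT"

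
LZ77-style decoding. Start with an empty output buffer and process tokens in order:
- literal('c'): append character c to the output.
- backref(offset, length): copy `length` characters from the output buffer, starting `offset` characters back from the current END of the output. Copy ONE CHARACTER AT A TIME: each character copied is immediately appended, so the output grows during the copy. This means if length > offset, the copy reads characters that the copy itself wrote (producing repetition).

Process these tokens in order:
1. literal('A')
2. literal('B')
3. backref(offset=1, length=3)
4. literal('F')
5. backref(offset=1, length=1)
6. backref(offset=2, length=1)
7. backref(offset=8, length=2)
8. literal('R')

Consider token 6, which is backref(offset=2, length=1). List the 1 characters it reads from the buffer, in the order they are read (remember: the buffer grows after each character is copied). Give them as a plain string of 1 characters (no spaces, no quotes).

Token 1: literal('A'). Output: "A"
Token 2: literal('B'). Output: "AB"
Token 3: backref(off=1, len=3) (overlapping!). Copied 'BBB' from pos 1. Output: "ABBBB"
Token 4: literal('F'). Output: "ABBBBF"
Token 5: backref(off=1, len=1). Copied 'F' from pos 5. Output: "ABBBBFF"
Token 6: backref(off=2, len=1). Buffer before: "ABBBBFF" (len 7)
  byte 1: read out[5]='F', append. Buffer now: "ABBBBFFF"

Answer: F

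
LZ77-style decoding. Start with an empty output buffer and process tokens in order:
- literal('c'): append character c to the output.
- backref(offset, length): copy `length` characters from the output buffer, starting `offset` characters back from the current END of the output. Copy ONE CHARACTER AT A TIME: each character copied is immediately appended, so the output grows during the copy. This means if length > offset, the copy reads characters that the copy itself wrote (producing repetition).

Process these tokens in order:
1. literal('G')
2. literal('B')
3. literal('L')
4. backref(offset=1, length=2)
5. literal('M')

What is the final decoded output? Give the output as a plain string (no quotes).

Answer: GBLLLM

Derivation:
Token 1: literal('G'). Output: "G"
Token 2: literal('B'). Output: "GB"
Token 3: literal('L'). Output: "GBL"
Token 4: backref(off=1, len=2) (overlapping!). Copied 'LL' from pos 2. Output: "GBLLL"
Token 5: literal('M'). Output: "GBLLLM"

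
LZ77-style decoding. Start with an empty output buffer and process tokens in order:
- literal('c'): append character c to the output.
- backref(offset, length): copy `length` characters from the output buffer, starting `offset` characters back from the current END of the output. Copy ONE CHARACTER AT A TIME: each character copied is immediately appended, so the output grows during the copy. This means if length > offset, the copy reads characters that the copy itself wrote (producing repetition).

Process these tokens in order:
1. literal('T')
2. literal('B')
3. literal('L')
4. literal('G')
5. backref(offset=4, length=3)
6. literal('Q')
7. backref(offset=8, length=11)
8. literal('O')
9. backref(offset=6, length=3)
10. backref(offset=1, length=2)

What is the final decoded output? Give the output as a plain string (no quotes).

Token 1: literal('T'). Output: "T"
Token 2: literal('B'). Output: "TB"
Token 3: literal('L'). Output: "TBL"
Token 4: literal('G'). Output: "TBLG"
Token 5: backref(off=4, len=3). Copied 'TBL' from pos 0. Output: "TBLGTBL"
Token 6: literal('Q'). Output: "TBLGTBLQ"
Token 7: backref(off=8, len=11) (overlapping!). Copied 'TBLGTBLQTBL' from pos 0. Output: "TBLGTBLQTBLGTBLQTBL"
Token 8: literal('O'). Output: "TBLGTBLQTBLGTBLQTBLO"
Token 9: backref(off=6, len=3). Copied 'LQT' from pos 14. Output: "TBLGTBLQTBLGTBLQTBLOLQT"
Token 10: backref(off=1, len=2) (overlapping!). Copied 'TT' from pos 22. Output: "TBLGTBLQTBLGTBLQTBLOLQTTT"

Answer: TBLGTBLQTBLGTBLQTBLOLQTTT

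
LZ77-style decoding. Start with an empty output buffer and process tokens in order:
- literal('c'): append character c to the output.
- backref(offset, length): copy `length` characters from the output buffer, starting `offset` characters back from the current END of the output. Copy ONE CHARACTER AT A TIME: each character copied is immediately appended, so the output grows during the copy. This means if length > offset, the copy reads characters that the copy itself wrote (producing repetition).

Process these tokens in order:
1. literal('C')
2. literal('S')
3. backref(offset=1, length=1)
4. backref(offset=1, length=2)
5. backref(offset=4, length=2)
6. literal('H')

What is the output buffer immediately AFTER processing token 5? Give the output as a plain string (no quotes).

Answer: CSSSSSS

Derivation:
Token 1: literal('C'). Output: "C"
Token 2: literal('S'). Output: "CS"
Token 3: backref(off=1, len=1). Copied 'S' from pos 1. Output: "CSS"
Token 4: backref(off=1, len=2) (overlapping!). Copied 'SS' from pos 2. Output: "CSSSS"
Token 5: backref(off=4, len=2). Copied 'SS' from pos 1. Output: "CSSSSSS"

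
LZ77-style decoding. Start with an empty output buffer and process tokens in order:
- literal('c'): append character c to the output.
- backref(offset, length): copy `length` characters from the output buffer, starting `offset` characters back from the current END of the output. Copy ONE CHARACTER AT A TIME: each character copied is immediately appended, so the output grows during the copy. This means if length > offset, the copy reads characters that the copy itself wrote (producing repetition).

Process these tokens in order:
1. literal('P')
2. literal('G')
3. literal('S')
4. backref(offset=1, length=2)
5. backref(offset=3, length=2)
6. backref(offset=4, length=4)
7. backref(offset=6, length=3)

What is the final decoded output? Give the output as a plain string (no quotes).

Token 1: literal('P'). Output: "P"
Token 2: literal('G'). Output: "PG"
Token 3: literal('S'). Output: "PGS"
Token 4: backref(off=1, len=2) (overlapping!). Copied 'SS' from pos 2. Output: "PGSSS"
Token 5: backref(off=3, len=2). Copied 'SS' from pos 2. Output: "PGSSSSS"
Token 6: backref(off=4, len=4). Copied 'SSSS' from pos 3. Output: "PGSSSSSSSSS"
Token 7: backref(off=6, len=3). Copied 'SSS' from pos 5. Output: "PGSSSSSSSSSSSS"

Answer: PGSSSSSSSSSSSS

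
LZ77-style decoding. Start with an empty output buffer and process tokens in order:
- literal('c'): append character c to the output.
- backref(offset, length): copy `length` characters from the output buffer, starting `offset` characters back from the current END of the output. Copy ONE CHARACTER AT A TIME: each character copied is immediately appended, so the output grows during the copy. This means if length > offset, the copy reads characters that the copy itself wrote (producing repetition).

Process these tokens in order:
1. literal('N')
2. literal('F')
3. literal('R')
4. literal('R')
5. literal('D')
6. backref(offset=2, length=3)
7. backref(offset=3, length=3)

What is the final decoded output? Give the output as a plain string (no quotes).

Token 1: literal('N'). Output: "N"
Token 2: literal('F'). Output: "NF"
Token 3: literal('R'). Output: "NFR"
Token 4: literal('R'). Output: "NFRR"
Token 5: literal('D'). Output: "NFRRD"
Token 6: backref(off=2, len=3) (overlapping!). Copied 'RDR' from pos 3. Output: "NFRRDRDR"
Token 7: backref(off=3, len=3). Copied 'RDR' from pos 5. Output: "NFRRDRDRRDR"

Answer: NFRRDRDRRDR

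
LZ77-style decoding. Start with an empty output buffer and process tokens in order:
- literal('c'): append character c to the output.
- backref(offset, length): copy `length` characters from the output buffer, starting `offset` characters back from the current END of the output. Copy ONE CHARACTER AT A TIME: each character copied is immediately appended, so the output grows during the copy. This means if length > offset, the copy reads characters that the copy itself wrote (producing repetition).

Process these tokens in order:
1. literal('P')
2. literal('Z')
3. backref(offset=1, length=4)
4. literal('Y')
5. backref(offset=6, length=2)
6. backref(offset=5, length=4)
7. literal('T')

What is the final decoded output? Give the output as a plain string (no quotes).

Answer: PZZZZZYZZZZYZT

Derivation:
Token 1: literal('P'). Output: "P"
Token 2: literal('Z'). Output: "PZ"
Token 3: backref(off=1, len=4) (overlapping!). Copied 'ZZZZ' from pos 1. Output: "PZZZZZ"
Token 4: literal('Y'). Output: "PZZZZZY"
Token 5: backref(off=6, len=2). Copied 'ZZ' from pos 1. Output: "PZZZZZYZZ"
Token 6: backref(off=5, len=4). Copied 'ZZYZ' from pos 4. Output: "PZZZZZYZZZZYZ"
Token 7: literal('T'). Output: "PZZZZZYZZZZYZT"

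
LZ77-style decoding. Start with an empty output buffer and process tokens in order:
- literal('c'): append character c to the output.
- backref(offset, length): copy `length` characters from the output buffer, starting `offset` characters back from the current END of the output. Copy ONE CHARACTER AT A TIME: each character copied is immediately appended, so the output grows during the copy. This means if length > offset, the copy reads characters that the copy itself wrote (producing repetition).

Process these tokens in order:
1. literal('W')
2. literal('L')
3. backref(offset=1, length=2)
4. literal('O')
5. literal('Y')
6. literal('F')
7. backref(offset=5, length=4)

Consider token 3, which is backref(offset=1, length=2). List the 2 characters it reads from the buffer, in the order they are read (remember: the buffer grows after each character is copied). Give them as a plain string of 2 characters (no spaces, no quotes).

Answer: LL

Derivation:
Token 1: literal('W'). Output: "W"
Token 2: literal('L'). Output: "WL"
Token 3: backref(off=1, len=2). Buffer before: "WL" (len 2)
  byte 1: read out[1]='L', append. Buffer now: "WLL"
  byte 2: read out[2]='L', append. Buffer now: "WLLL"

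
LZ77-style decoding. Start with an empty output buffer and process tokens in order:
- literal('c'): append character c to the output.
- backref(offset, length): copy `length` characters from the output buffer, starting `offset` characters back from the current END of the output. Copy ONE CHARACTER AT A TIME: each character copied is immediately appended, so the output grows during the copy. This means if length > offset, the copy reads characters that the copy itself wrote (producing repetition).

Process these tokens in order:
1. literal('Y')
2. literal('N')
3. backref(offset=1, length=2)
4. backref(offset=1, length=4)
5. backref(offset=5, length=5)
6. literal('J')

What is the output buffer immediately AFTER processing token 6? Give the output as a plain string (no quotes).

Token 1: literal('Y'). Output: "Y"
Token 2: literal('N'). Output: "YN"
Token 3: backref(off=1, len=2) (overlapping!). Copied 'NN' from pos 1. Output: "YNNN"
Token 4: backref(off=1, len=4) (overlapping!). Copied 'NNNN' from pos 3. Output: "YNNNNNNN"
Token 5: backref(off=5, len=5). Copied 'NNNNN' from pos 3. Output: "YNNNNNNNNNNNN"
Token 6: literal('J'). Output: "YNNNNNNNNNNNNJ"

Answer: YNNNNNNNNNNNNJ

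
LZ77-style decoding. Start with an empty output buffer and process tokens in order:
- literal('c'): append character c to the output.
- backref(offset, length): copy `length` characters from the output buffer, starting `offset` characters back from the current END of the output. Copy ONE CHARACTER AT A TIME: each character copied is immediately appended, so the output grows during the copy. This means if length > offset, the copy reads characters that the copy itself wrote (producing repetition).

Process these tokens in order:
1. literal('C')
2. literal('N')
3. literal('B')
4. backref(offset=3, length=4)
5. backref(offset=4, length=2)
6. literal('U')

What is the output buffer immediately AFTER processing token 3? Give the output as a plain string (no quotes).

Token 1: literal('C'). Output: "C"
Token 2: literal('N'). Output: "CN"
Token 3: literal('B'). Output: "CNB"

Answer: CNB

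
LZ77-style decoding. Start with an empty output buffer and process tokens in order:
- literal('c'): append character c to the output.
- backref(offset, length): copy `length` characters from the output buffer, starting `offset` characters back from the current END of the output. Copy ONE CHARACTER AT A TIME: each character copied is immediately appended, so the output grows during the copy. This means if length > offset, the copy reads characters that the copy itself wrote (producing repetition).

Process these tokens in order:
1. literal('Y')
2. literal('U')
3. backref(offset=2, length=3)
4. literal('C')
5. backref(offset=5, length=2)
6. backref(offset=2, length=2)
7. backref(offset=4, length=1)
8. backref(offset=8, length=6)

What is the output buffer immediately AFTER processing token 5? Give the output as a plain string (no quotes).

Token 1: literal('Y'). Output: "Y"
Token 2: literal('U'). Output: "YU"
Token 3: backref(off=2, len=3) (overlapping!). Copied 'YUY' from pos 0. Output: "YUYUY"
Token 4: literal('C'). Output: "YUYUYC"
Token 5: backref(off=5, len=2). Copied 'UY' from pos 1. Output: "YUYUYCUY"

Answer: YUYUYCUY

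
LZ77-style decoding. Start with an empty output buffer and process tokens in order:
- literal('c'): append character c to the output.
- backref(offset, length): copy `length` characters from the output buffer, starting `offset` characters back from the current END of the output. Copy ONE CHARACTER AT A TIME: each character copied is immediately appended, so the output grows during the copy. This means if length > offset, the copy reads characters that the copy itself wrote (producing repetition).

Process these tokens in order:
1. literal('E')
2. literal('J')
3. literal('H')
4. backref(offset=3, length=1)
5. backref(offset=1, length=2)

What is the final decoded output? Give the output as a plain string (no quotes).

Answer: EJHEEE

Derivation:
Token 1: literal('E'). Output: "E"
Token 2: literal('J'). Output: "EJ"
Token 3: literal('H'). Output: "EJH"
Token 4: backref(off=3, len=1). Copied 'E' from pos 0. Output: "EJHE"
Token 5: backref(off=1, len=2) (overlapping!). Copied 'EE' from pos 3. Output: "EJHEEE"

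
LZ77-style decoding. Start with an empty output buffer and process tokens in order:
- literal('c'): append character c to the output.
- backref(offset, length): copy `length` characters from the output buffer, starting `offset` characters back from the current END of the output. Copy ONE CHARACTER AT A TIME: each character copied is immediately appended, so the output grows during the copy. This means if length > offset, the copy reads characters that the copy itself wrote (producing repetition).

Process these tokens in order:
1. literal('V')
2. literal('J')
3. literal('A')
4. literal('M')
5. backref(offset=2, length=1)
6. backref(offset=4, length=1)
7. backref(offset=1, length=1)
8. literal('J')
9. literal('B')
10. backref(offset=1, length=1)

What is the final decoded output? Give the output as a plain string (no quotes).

Token 1: literal('V'). Output: "V"
Token 2: literal('J'). Output: "VJ"
Token 3: literal('A'). Output: "VJA"
Token 4: literal('M'). Output: "VJAM"
Token 5: backref(off=2, len=1). Copied 'A' from pos 2. Output: "VJAMA"
Token 6: backref(off=4, len=1). Copied 'J' from pos 1. Output: "VJAMAJ"
Token 7: backref(off=1, len=1). Copied 'J' from pos 5. Output: "VJAMAJJ"
Token 8: literal('J'). Output: "VJAMAJJJ"
Token 9: literal('B'). Output: "VJAMAJJJB"
Token 10: backref(off=1, len=1). Copied 'B' from pos 8. Output: "VJAMAJJJBB"

Answer: VJAMAJJJBB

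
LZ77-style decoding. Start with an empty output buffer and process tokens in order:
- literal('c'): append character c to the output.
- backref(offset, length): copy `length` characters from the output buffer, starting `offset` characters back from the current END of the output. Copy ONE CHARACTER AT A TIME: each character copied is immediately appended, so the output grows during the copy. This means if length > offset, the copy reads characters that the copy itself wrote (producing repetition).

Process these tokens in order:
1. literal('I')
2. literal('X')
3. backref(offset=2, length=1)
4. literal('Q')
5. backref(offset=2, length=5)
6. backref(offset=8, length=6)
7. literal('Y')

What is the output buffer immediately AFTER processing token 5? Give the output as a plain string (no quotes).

Token 1: literal('I'). Output: "I"
Token 2: literal('X'). Output: "IX"
Token 3: backref(off=2, len=1). Copied 'I' from pos 0. Output: "IXI"
Token 4: literal('Q'). Output: "IXIQ"
Token 5: backref(off=2, len=5) (overlapping!). Copied 'IQIQI' from pos 2. Output: "IXIQIQIQI"

Answer: IXIQIQIQI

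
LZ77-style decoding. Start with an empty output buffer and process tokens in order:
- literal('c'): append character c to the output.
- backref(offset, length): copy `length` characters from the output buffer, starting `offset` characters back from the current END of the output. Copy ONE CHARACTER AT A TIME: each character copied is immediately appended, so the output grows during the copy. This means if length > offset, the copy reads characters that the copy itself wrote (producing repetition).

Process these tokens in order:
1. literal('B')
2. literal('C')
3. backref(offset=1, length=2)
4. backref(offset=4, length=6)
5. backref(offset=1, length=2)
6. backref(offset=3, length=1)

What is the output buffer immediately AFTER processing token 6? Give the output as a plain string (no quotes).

Token 1: literal('B'). Output: "B"
Token 2: literal('C'). Output: "BC"
Token 3: backref(off=1, len=2) (overlapping!). Copied 'CC' from pos 1. Output: "BCCC"
Token 4: backref(off=4, len=6) (overlapping!). Copied 'BCCCBC' from pos 0. Output: "BCCCBCCCBC"
Token 5: backref(off=1, len=2) (overlapping!). Copied 'CC' from pos 9. Output: "BCCCBCCCBCCC"
Token 6: backref(off=3, len=1). Copied 'C' from pos 9. Output: "BCCCBCCCBCCCC"

Answer: BCCCBCCCBCCCC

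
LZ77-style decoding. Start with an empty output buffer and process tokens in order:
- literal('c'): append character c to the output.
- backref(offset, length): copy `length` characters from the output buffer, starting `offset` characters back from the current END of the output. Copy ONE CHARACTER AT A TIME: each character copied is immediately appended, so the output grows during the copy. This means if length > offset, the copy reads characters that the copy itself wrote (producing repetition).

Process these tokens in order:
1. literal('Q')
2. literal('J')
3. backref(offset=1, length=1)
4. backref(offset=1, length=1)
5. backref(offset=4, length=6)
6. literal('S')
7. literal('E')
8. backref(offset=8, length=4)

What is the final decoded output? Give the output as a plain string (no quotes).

Token 1: literal('Q'). Output: "Q"
Token 2: literal('J'). Output: "QJ"
Token 3: backref(off=1, len=1). Copied 'J' from pos 1. Output: "QJJ"
Token 4: backref(off=1, len=1). Copied 'J' from pos 2. Output: "QJJJ"
Token 5: backref(off=4, len=6) (overlapping!). Copied 'QJJJQJ' from pos 0. Output: "QJJJQJJJQJ"
Token 6: literal('S'). Output: "QJJJQJJJQJS"
Token 7: literal('E'). Output: "QJJJQJJJQJSE"
Token 8: backref(off=8, len=4). Copied 'QJJJ' from pos 4. Output: "QJJJQJJJQJSEQJJJ"

Answer: QJJJQJJJQJSEQJJJ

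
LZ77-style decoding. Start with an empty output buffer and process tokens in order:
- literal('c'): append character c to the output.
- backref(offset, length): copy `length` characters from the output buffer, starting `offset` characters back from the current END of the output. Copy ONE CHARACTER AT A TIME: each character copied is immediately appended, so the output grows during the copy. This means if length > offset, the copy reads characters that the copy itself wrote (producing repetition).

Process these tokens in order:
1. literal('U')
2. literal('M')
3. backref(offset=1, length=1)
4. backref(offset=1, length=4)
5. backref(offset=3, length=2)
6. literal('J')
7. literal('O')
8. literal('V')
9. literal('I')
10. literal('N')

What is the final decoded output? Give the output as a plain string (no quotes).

Token 1: literal('U'). Output: "U"
Token 2: literal('M'). Output: "UM"
Token 3: backref(off=1, len=1). Copied 'M' from pos 1. Output: "UMM"
Token 4: backref(off=1, len=4) (overlapping!). Copied 'MMMM' from pos 2. Output: "UMMMMMM"
Token 5: backref(off=3, len=2). Copied 'MM' from pos 4. Output: "UMMMMMMMM"
Token 6: literal('J'). Output: "UMMMMMMMMJ"
Token 7: literal('O'). Output: "UMMMMMMMMJO"
Token 8: literal('V'). Output: "UMMMMMMMMJOV"
Token 9: literal('I'). Output: "UMMMMMMMMJOVI"
Token 10: literal('N'). Output: "UMMMMMMMMJOVIN"

Answer: UMMMMMMMMJOVIN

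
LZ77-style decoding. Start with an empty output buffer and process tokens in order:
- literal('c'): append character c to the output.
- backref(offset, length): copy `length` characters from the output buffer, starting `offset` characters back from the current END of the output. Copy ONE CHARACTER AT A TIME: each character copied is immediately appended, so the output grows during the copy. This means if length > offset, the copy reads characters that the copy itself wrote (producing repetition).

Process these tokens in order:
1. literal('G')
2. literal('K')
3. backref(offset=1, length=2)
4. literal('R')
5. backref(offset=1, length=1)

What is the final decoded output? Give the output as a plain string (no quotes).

Token 1: literal('G'). Output: "G"
Token 2: literal('K'). Output: "GK"
Token 3: backref(off=1, len=2) (overlapping!). Copied 'KK' from pos 1. Output: "GKKK"
Token 4: literal('R'). Output: "GKKKR"
Token 5: backref(off=1, len=1). Copied 'R' from pos 4. Output: "GKKKRR"

Answer: GKKKRR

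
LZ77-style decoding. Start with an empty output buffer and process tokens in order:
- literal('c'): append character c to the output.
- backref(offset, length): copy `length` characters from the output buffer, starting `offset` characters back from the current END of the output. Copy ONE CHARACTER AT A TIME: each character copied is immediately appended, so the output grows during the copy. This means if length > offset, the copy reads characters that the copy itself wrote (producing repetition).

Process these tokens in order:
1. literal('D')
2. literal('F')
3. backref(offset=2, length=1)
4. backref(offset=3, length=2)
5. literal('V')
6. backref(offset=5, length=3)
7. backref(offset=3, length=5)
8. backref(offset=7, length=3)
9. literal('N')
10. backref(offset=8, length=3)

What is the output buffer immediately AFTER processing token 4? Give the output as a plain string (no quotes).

Token 1: literal('D'). Output: "D"
Token 2: literal('F'). Output: "DF"
Token 3: backref(off=2, len=1). Copied 'D' from pos 0. Output: "DFD"
Token 4: backref(off=3, len=2). Copied 'DF' from pos 0. Output: "DFDDF"

Answer: DFDDF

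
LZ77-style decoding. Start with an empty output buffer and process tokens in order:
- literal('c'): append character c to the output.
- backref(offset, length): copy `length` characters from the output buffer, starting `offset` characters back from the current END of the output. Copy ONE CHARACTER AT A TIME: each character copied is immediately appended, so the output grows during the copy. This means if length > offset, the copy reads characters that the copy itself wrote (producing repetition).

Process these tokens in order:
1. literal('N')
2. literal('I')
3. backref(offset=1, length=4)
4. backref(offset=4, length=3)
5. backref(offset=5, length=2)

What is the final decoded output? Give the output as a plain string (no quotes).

Answer: NIIIIIIIIII

Derivation:
Token 1: literal('N'). Output: "N"
Token 2: literal('I'). Output: "NI"
Token 3: backref(off=1, len=4) (overlapping!). Copied 'IIII' from pos 1. Output: "NIIIII"
Token 4: backref(off=4, len=3). Copied 'III' from pos 2. Output: "NIIIIIIII"
Token 5: backref(off=5, len=2). Copied 'II' from pos 4. Output: "NIIIIIIIIII"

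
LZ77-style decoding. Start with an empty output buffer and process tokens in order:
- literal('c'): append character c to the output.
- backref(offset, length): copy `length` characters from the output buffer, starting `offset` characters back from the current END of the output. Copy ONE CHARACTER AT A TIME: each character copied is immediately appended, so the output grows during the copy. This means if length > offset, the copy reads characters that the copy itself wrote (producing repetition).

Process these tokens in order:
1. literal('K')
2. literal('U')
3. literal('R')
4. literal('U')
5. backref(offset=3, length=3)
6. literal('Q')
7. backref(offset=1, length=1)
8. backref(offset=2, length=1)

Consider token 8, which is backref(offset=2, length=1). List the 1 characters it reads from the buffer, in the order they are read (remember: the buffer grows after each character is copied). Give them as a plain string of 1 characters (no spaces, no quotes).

Answer: Q

Derivation:
Token 1: literal('K'). Output: "K"
Token 2: literal('U'). Output: "KU"
Token 3: literal('R'). Output: "KUR"
Token 4: literal('U'). Output: "KURU"
Token 5: backref(off=3, len=3). Copied 'URU' from pos 1. Output: "KURUURU"
Token 6: literal('Q'). Output: "KURUURUQ"
Token 7: backref(off=1, len=1). Copied 'Q' from pos 7. Output: "KURUURUQQ"
Token 8: backref(off=2, len=1). Buffer before: "KURUURUQQ" (len 9)
  byte 1: read out[7]='Q', append. Buffer now: "KURUURUQQQ"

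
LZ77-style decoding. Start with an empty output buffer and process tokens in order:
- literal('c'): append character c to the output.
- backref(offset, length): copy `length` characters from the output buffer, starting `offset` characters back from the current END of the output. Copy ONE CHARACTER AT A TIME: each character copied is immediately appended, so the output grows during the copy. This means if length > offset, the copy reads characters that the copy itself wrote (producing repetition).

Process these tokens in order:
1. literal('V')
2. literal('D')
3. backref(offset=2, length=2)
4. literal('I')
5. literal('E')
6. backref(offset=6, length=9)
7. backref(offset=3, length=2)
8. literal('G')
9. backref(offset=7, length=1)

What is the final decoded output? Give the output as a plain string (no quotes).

Answer: VDVDIEVDVDIEVDVVDGE

Derivation:
Token 1: literal('V'). Output: "V"
Token 2: literal('D'). Output: "VD"
Token 3: backref(off=2, len=2). Copied 'VD' from pos 0. Output: "VDVD"
Token 4: literal('I'). Output: "VDVDI"
Token 5: literal('E'). Output: "VDVDIE"
Token 6: backref(off=6, len=9) (overlapping!). Copied 'VDVDIEVDV' from pos 0. Output: "VDVDIEVDVDIEVDV"
Token 7: backref(off=3, len=2). Copied 'VD' from pos 12. Output: "VDVDIEVDVDIEVDVVD"
Token 8: literal('G'). Output: "VDVDIEVDVDIEVDVVDG"
Token 9: backref(off=7, len=1). Copied 'E' from pos 11. Output: "VDVDIEVDVDIEVDVVDGE"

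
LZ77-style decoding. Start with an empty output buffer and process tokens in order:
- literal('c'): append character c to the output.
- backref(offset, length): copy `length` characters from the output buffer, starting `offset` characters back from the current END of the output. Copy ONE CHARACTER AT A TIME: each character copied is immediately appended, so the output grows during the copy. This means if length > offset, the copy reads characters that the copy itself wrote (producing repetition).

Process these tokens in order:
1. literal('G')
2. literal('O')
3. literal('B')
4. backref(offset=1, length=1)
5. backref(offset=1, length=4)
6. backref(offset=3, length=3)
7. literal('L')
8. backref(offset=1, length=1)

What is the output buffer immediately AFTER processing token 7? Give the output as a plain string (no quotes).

Token 1: literal('G'). Output: "G"
Token 2: literal('O'). Output: "GO"
Token 3: literal('B'). Output: "GOB"
Token 4: backref(off=1, len=1). Copied 'B' from pos 2. Output: "GOBB"
Token 5: backref(off=1, len=4) (overlapping!). Copied 'BBBB' from pos 3. Output: "GOBBBBBB"
Token 6: backref(off=3, len=3). Copied 'BBB' from pos 5. Output: "GOBBBBBBBBB"
Token 7: literal('L'). Output: "GOBBBBBBBBBL"

Answer: GOBBBBBBBBBL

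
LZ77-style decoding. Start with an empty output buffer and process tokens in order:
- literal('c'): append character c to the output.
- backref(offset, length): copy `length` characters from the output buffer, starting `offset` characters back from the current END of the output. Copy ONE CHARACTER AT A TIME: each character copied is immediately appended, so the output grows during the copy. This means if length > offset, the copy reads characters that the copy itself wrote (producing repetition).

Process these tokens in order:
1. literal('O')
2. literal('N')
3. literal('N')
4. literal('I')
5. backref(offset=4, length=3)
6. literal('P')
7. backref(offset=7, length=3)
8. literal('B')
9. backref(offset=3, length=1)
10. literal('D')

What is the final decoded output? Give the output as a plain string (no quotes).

Token 1: literal('O'). Output: "O"
Token 2: literal('N'). Output: "ON"
Token 3: literal('N'). Output: "ONN"
Token 4: literal('I'). Output: "ONNI"
Token 5: backref(off=4, len=3). Copied 'ONN' from pos 0. Output: "ONNIONN"
Token 6: literal('P'). Output: "ONNIONNP"
Token 7: backref(off=7, len=3). Copied 'NNI' from pos 1. Output: "ONNIONNPNNI"
Token 8: literal('B'). Output: "ONNIONNPNNIB"
Token 9: backref(off=3, len=1). Copied 'N' from pos 9. Output: "ONNIONNPNNIBN"
Token 10: literal('D'). Output: "ONNIONNPNNIBND"

Answer: ONNIONNPNNIBND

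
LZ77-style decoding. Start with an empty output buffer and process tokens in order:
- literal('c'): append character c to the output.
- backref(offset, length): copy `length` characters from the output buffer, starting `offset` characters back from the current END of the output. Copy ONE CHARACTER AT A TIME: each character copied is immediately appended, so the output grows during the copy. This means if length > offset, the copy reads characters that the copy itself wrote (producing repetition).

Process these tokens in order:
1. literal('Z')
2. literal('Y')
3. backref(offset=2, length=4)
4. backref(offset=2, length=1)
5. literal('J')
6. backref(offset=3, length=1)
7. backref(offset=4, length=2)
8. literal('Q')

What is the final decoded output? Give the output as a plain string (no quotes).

Token 1: literal('Z'). Output: "Z"
Token 2: literal('Y'). Output: "ZY"
Token 3: backref(off=2, len=4) (overlapping!). Copied 'ZYZY' from pos 0. Output: "ZYZYZY"
Token 4: backref(off=2, len=1). Copied 'Z' from pos 4. Output: "ZYZYZYZ"
Token 5: literal('J'). Output: "ZYZYZYZJ"
Token 6: backref(off=3, len=1). Copied 'Y' from pos 5. Output: "ZYZYZYZJY"
Token 7: backref(off=4, len=2). Copied 'YZ' from pos 5. Output: "ZYZYZYZJYYZ"
Token 8: literal('Q'). Output: "ZYZYZYZJYYZQ"

Answer: ZYZYZYZJYYZQ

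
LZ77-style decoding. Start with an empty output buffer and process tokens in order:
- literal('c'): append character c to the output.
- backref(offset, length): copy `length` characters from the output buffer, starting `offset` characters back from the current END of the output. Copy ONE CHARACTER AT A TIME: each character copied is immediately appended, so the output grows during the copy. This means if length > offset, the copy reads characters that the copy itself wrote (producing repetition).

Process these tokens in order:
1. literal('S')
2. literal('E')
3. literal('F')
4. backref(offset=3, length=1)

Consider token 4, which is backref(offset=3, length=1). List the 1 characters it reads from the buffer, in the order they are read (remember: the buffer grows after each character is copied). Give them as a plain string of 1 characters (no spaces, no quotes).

Answer: S

Derivation:
Token 1: literal('S'). Output: "S"
Token 2: literal('E'). Output: "SE"
Token 3: literal('F'). Output: "SEF"
Token 4: backref(off=3, len=1). Buffer before: "SEF" (len 3)
  byte 1: read out[0]='S', append. Buffer now: "SEFS"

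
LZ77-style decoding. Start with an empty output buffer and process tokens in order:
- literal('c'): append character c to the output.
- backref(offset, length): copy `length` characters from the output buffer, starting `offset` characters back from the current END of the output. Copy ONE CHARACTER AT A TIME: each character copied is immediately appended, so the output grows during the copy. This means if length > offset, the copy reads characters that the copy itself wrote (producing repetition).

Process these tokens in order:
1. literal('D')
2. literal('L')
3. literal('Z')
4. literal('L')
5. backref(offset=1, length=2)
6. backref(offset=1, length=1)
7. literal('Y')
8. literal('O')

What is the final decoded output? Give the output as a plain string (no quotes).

Token 1: literal('D'). Output: "D"
Token 2: literal('L'). Output: "DL"
Token 3: literal('Z'). Output: "DLZ"
Token 4: literal('L'). Output: "DLZL"
Token 5: backref(off=1, len=2) (overlapping!). Copied 'LL' from pos 3. Output: "DLZLLL"
Token 6: backref(off=1, len=1). Copied 'L' from pos 5. Output: "DLZLLLL"
Token 7: literal('Y'). Output: "DLZLLLLY"
Token 8: literal('O'). Output: "DLZLLLLYO"

Answer: DLZLLLLYO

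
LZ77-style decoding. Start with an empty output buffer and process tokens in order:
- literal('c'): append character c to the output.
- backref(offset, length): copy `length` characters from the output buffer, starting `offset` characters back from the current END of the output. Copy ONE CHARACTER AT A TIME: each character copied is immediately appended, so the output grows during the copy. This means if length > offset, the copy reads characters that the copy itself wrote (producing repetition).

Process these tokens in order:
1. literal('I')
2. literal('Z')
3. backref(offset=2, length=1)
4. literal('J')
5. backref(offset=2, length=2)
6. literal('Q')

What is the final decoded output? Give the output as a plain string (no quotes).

Token 1: literal('I'). Output: "I"
Token 2: literal('Z'). Output: "IZ"
Token 3: backref(off=2, len=1). Copied 'I' from pos 0. Output: "IZI"
Token 4: literal('J'). Output: "IZIJ"
Token 5: backref(off=2, len=2). Copied 'IJ' from pos 2. Output: "IZIJIJ"
Token 6: literal('Q'). Output: "IZIJIJQ"

Answer: IZIJIJQ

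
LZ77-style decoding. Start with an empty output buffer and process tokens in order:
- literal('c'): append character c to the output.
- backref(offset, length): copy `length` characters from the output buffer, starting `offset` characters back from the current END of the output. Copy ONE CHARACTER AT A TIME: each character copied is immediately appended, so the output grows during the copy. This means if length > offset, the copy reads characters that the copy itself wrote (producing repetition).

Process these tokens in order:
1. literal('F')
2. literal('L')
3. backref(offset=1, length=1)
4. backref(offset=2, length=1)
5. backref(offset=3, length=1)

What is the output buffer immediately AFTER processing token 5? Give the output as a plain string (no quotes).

Token 1: literal('F'). Output: "F"
Token 2: literal('L'). Output: "FL"
Token 3: backref(off=1, len=1). Copied 'L' from pos 1. Output: "FLL"
Token 4: backref(off=2, len=1). Copied 'L' from pos 1. Output: "FLLL"
Token 5: backref(off=3, len=1). Copied 'L' from pos 1. Output: "FLLLL"

Answer: FLLLL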